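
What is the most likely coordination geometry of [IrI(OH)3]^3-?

Ligand charges: each iodide is −1; each hydroxide is −1. With an overall charge of −3 the iridium centre must be in the +1 oxidation state.
Group 9 minus oxidation state 1 gives a d⁸ configuration.
With 4 monodentate ligands the coordination number is 4.
A 5d d⁸ ion has a large crystal-field splitting; square planar leaves the high-energy d_{x²−y²} orbital empty and maximises CFSE.

square planar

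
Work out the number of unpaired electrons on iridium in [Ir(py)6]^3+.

Ligand charges: pyridine is neutral. With an overall charge of +3 the iridium centre must be in the +3 oxidation state.
Iridium is a group-9 element; Ir(III) is therefore d⁶.
The spin state decides the count: a 5d ion has a large Δₒ and is invariably low-spin.
An octahedral low-spin d⁶ ion is t₂g⁶e_g⁰, giving 0 unpaired electrons.

0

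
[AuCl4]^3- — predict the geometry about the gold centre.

Each chloride is −1; balancing the −3 overall charge requires Au(I).
Au sits in group 11, so the d-electron count is 11 − 1 = 10.
Coordination number: 4.
A d¹⁰ ion has no crystal-field stabilisation preference between square planar and tetrahedral, so four ligands adopt the sterically favoured tetrahedral geometry.

tetrahedral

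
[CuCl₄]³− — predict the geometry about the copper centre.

Summing ligand charges against the −3 overall charge gives an oxidation state of +1 for copper.
Group 11 minus oxidation state 1 gives a d¹⁰ configuration.
Coordination number: 4.
A d¹⁰ ion has no crystal-field stabilisation preference between square planar and tetrahedral, so four ligands adopt the sterically favoured tetrahedral geometry.

tetrahedral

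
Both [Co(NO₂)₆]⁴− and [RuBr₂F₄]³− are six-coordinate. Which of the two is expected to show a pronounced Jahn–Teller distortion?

[Co(NO₂)₆]⁴−

[Co(NO₂)₆]⁴−: Summing ligand charges against the −4 overall charge gives an oxidation state of +2 for cobalt. Cobalt is a group-9 element; Co(II) is therefore d⁷. Nitro (N-bound nitrite) is a strong-field ligand (high in the spectrochemical series) for a first-row metal, so the complex is low-spin. The t₂g⁶e_g¹ (low-spin) configuration has an unevenly filled e_g set; the Jahn–Teller theorem predicts a tetragonal distortion (typically axial elongation) to lift the degeneracy.
[RuBr₂F₄]³−: Each bromide is −1; each fluoride is −1; balancing the −3 overall charge requires Ru(III). Ru sits in group 8, so the d-electron count is 8 − 3 = 5. A 4d ion has a large Δₒ and is invariably low-spin. The d⁵ configuration leaves the e_g set evenly filled (or empty) — no strong Jahn–Teller driving force.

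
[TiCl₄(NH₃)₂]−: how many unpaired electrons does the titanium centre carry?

1

Summing ligand charges against the −1 overall charge gives an oxidation state of +3 for titanium.
Ti sits in group 4, so the d-electron count is 4 − 3 = 1.
In an octahedral field the d¹ configuration is t₂g¹e_g⁰ (only one arrangement possible), giving 1 unpaired electron.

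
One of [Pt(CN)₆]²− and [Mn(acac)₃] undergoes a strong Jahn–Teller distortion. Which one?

[Pt(CN)₆]²−: Each cyanide is −1; balancing the −2 overall charge requires Pt(IV). Group 10 minus oxidation state 4 gives a d⁶ configuration. A 5d ion has a large Δₒ and is invariably low-spin. The d⁶ configuration leaves the e_g set evenly filled (or empty) — no strong Jahn–Teller driving force.
[Mn(acac)₃]: Ligand charges: each acetylacetonate is −1. With an overall charge of 0 the manganese centre must be in the +3 oxidation state. Group 7 minus oxidation state 3 gives a d⁴ configuration. Acetylacetonate is a weak-field ligand for a first-row metal, so the complex is high-spin. The t₂g³e_g¹ (high-spin) configuration has an unevenly filled e_g set; the Jahn–Teller theorem predicts a tetragonal distortion (typically axial elongation) to lift the degeneracy.

[Mn(acac)₃]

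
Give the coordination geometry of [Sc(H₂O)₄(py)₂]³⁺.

octahedral

Water is neutral; pyridine is neutral; balancing the +3 overall charge requires Sc(III).
Group 3 minus oxidation state 3 gives a d⁰ configuration.
With 6 monodentate ligands the coordination number is 6.
Six donors around a single metal centre give an octahedral coordination sphere.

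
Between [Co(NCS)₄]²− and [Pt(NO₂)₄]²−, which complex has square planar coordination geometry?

[Pt(NO₂)₄]²−

For [Co(NCS)₄]²−: Summing ligand charges against the −2 overall charge gives an oxidation state of +2 for cobalt. Group 9 minus oxidation state 2 gives a d⁷ configuration. For a high-spin 3d d⁷ ion with weak-field ligands the small Δₜ gives little square-planar CFSE advantage, so four ligands adopt the sterically favoured tetrahedral geometry. → tetrahedral.
For [Pt(NO₂)₄]²−: Each nitro (N-bound nitrite) is −1; balancing the −2 overall charge requires Pt(II). Pt sits in group 10, so the d-electron count is 10 − 2 = 8. A 5d d⁸ ion has a large crystal-field splitting; square planar leaves the high-energy d_{x²−y²} orbital empty and maximises CFSE. → square planar.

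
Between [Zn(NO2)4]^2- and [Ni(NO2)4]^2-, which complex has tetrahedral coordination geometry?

[Zn(NO2)4]^2-

For [Zn(NO2)4]^2-: Ligand charges: each nitro (N-bound nitrite) is −1. With an overall charge of −2 the zinc centre must be in the +2 oxidation state. Zinc is a group-12 element; Zn(II) is therefore d¹⁰. A d¹⁰ ion has no crystal-field stabilisation preference between square planar and tetrahedral, so four ligands adopt the sterically favoured tetrahedral geometry. → tetrahedral.
For [Ni(NO2)4]^2-: Summing ligand charges against the −2 overall charge gives an oxidation state of +2 for nickel. Group 10 minus oxidation state 2 gives a d⁸ configuration. Nitro (N-bound nitrite) is a strong-field ligand (high in the spectrochemical series). A 3d d⁸ ion with strong-field ligands gains enough CFSE to favour square planar over tetrahedral. → square planar.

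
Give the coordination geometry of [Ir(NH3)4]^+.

Ammonia is neutral; balancing the +1 overall charge requires Ir(I).
Group 9 minus oxidation state 1 gives a d⁸ configuration.
With 4 monodentate ligands the coordination number is 4.
A 5d d⁸ ion has a large crystal-field splitting; square planar leaves the high-energy d_{x²−y²} orbital empty and maximises CFSE.

square planar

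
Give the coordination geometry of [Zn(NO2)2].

Ligand charges: each nitro (N-bound nitrite) is −1. With an overall charge of 0 the zinc centre must be in the +2 oxidation state.
Zn sits in group 12, so the d-electron count is 12 − 2 = 10.
Coordination number: 2.
A d¹⁰ ion with only two ligands adopts a linear arrangement (sp hybridisation; no CFSE preference).

linear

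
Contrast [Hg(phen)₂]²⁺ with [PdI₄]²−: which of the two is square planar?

For [Hg(phen)₂]²⁺: Ligand charges: 1,10-phenanthroline is neutral. With an overall charge of +2 the mercury centre must be in the +2 oxidation state. Hg sits in group 12, so the d-electron count is 12 − 2 = 10. A d¹⁰ ion has no crystal-field stabilisation preference between square planar and tetrahedral, so four ligands adopt the sterically favoured tetrahedral geometry. → tetrahedral.
For [PdI₄]²−: Summing ligand charges against the −2 overall charge gives an oxidation state of +2 for palladium. Palladium is a group-10 element; Pd(II) is therefore d⁸. A 4d d⁸ ion has a large crystal-field splitting; square planar leaves the high-energy d_{x²−y²} orbital empty and maximises CFSE. → square planar.

[PdI₄]²−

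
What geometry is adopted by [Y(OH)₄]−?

tetrahedral

Ligand charges: each hydroxide is −1. With an overall charge of −1 the yttrium centre must be in the +3 oxidation state.
Yttrium is a group-3 element; Y(III) is therefore d⁰.
Coordination number: 4.
A d⁰ ion has no crystal-field stabilisation preference between square planar and tetrahedral, so four ligands adopt the sterically favoured tetrahedral geometry.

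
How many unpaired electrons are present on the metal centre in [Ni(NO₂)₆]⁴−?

2

Ligand charges: each nitro (N-bound nitrite) is −1. With an overall charge of −4 the nickel centre must be in the +2 oxidation state.
Group 10 minus oxidation state 2 gives a d⁸ configuration.
In an octahedral field the d⁸ configuration is t₂g⁶e_g² (only one arrangement possible), giving 2 unpaired electrons.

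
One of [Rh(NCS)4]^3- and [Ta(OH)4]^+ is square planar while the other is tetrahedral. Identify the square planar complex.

For [Rh(NCS)4]^3-: Ligand charges: each isothiocyanate is −1. With an overall charge of −3 the rhodium centre must be in the +1 oxidation state. Rh sits in group 9, so the d-electron count is 9 − 1 = 8. A 4d d⁸ ion has a large crystal-field splitting; square planar leaves the high-energy d_{x²−y²} orbital empty and maximises CFSE. → square planar.
For [Ta(OH)4]^+: Each hydroxide is −1; balancing the +1 overall charge requires Ta(V). Tantalum is a group-5 element; Ta(V) is therefore d⁰. A d⁰ ion has no crystal-field stabilisation preference between square planar and tetrahedral, so four ligands adopt the sterically favoured tetrahedral geometry. → tetrahedral.

[Rh(NCS)4]^3-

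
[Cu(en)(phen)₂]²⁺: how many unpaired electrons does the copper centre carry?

1 unpaired electron

Ligand charges: ethylenediamine is neutral; 1,10-phenanthroline is neutral. With an overall charge of +2 the copper centre must be in the +2 oxidation state.
Cu sits in group 11, so the d-electron count is 11 − 2 = 9.
Counting donor atoms: 1×ethylenediamine (bidentate) → 2 donors; 2×1,10-phenanthroline (bidentate) → 4 donors. Coordination number = 6.
In an octahedral field the d⁹ configuration is t₂g⁶e_g³ (only one arrangement possible), giving 1 unpaired electron.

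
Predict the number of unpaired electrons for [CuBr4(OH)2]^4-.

1

Summing ligand charges against the −4 overall charge gives an oxidation state of +2 for copper.
Cu sits in group 11, so the d-electron count is 11 − 2 = 9.
In an octahedral field the d⁹ configuration is t₂g⁶e_g³ (only one arrangement possible), giving 1 unpaired electron.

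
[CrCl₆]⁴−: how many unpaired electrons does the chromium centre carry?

4

Ligand charges: each chloride is −1. With an overall charge of −4 the chromium centre must be in the +2 oxidation state.
Chromium is a group-6 element; Cr(II) is therefore d⁴.
The spin state decides the count: Chloride is a weak-field ligand for a first-row metal, so the complex is high-spin.
An octahedral high-spin d⁴ ion is t₂g³e_g¹, giving 4 unpaired electrons.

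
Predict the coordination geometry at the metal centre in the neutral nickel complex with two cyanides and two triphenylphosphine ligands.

Each cyanide is −1; triphenylphosphine is neutral; balancing the 0 overall charge requires Ni(II).
Group 10 minus oxidation state 2 gives a d⁸ configuration.
With 4 monodentate ligands the coordination number is 4.
Cyanide and triphenylphosphine are strong-field ligands (high in the spectrochemical series).
A 3d d⁸ ion with strong-field ligands gains enough CFSE to favour square planar over tetrahedral.

square planar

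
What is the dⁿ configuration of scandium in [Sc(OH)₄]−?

d0

Ligand charges: each hydroxide is −1. With an overall charge of −1 the scandium centre must be in the +3 oxidation state.
Group 3 minus oxidation state 3 gives a d⁰ configuration.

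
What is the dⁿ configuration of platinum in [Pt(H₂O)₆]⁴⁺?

Water is neutral; balancing the +4 overall charge requires Pt(IV).
Pt sits in group 10, so the d-electron count is 10 − 4 = 6.

d6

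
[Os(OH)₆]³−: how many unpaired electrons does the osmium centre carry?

1 unpaired electron

Ligand charges: each hydroxide is −1. With an overall charge of −3 the osmium centre must be in the +3 oxidation state.
Osmium is a group-8 element; Os(III) is therefore d⁵.
The spin state decides the count: a 5d ion has a large Δₒ and is invariably low-spin.
An octahedral low-spin d⁵ ion is t₂g⁵e_g⁰, giving 1 unpaired electron.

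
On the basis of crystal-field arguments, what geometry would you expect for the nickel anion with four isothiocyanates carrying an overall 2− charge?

Ligand charges: each isothiocyanate is −1. With an overall charge of −2 the nickel centre must be in the +2 oxidation state.
Ni sits in group 10, so the d-electron count is 10 − 2 = 8.
With 4 monodentate ligands the coordination number is 4.
Isothiocyanate is a weak-field ligand.
With weak-field ligands the CFSE gain from square planar is small, so a 3d d⁸ ion takes the sterically preferred tetrahedral geometry.

tetrahedral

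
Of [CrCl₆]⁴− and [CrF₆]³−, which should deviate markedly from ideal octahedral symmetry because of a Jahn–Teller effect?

[CrCl₆]⁴−

[CrCl₆]⁴−: Summing ligand charges against the −4 overall charge gives an oxidation state of +2 for chromium. Group 6 minus oxidation state 2 gives a d⁴ configuration. Chloride is a weak-field ligand for a first-row metal, so the complex is high-spin. The t₂g³e_g¹ (high-spin) configuration has an unevenly filled e_g set; the Jahn–Teller theorem predicts a tetragonal distortion (typically axial elongation) to lift the degeneracy.
[CrF₆]³−: Ligand charges: each fluoride is −1. With an overall charge of −3 the chromium centre must be in the +3 oxidation state. Group 6 minus oxidation state 3 gives a d³ configuration. The d³ configuration leaves the e_g set evenly filled (or empty) — no strong Jahn–Teller driving force.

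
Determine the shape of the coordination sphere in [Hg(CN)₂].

Each cyanide is −1; balancing the 0 overall charge requires Hg(II).
Hg sits in group 12, so the d-electron count is 12 − 2 = 10.
With 2 monodentate ligands the coordination number is 2.
A d¹⁰ ion with only two ligands adopts a linear arrangement (sp hybridisation; no CFSE preference).

linear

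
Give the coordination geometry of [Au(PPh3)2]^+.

Summing ligand charges against the +1 overall charge gives an oxidation state of +1 for gold.
Gold is a group-11 element; Au(I) is therefore d¹⁰.
With 2 monodentate ligands the coordination number is 2.
A d¹⁰ ion with only two ligands adopts a linear arrangement (sp hybridisation; no CFSE preference).

linear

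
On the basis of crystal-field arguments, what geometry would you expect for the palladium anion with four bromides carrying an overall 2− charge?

square planar

Ligand charges: each bromide is −1. With an overall charge of −2 the palladium centre must be in the +2 oxidation state.
Palladium is a group-10 element; Pd(II) is therefore d⁸.
With 4 monodentate ligands the coordination number is 4.
A 4d d⁸ ion has a large crystal-field splitting; square planar leaves the high-energy d_{x²−y²} orbital empty and maximises CFSE.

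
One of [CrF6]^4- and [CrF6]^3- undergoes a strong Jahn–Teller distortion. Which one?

[CrF6]^4-

[CrF6]^4-: Ligand charges: each fluoride is −1. With an overall charge of −4 the chromium centre must be in the +2 oxidation state. Group 6 minus oxidation state 2 gives a d⁴ configuration. Fluoride is a weak-field ligand for a first-row metal, so the complex is high-spin. The t₂g³e_g¹ (high-spin) configuration has an unevenly filled e_g set; the Jahn–Teller theorem predicts a tetragonal distortion (typically axial elongation) to lift the degeneracy.
[CrF6]^3-: Ligand charges: each fluoride is −1. With an overall charge of −3 the chromium centre must be in the +3 oxidation state. Group 6 minus oxidation state 3 gives a d³ configuration. The d³ configuration leaves the e_g set evenly filled (or empty) — no strong Jahn–Teller driving force.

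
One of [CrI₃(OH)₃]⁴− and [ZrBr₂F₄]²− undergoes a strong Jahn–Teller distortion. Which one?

[CrI₃(OH)₃]⁴−: Ligand charges: each iodide is −1; each hydroxide is −1. With an overall charge of −4 the chromium centre must be in the +2 oxidation state. Chromium is a group-6 element; Cr(II) is therefore d⁴. Hydroxide and iodide are weak-field ligands for a first-row metal, so the complex is high-spin. The t₂g³e_g¹ (high-spin) configuration has an unevenly filled e_g set; the Jahn–Teller theorem predicts a tetragonal distortion (typically axial elongation) to lift the degeneracy.
[ZrBr₂F₄]²−: Each bromide is −1; each fluoride is −1; balancing the −2 overall charge requires Zr(IV). Group 4 minus oxidation state 4 gives a d⁰ configuration. The d⁰ configuration leaves the e_g set evenly filled (or empty) — no strong Jahn–Teller driving force.

[CrI₃(OH)₃]⁴−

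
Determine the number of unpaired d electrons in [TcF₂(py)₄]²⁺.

Summing ligand charges against the +2 overall charge gives an oxidation state of +4 for technetium.
Technetium is a group-7 element; Tc(IV) is therefore d³.
In an octahedral field the d³ configuration is t₂g³e_g⁰ (only one arrangement possible), giving 3 unpaired electrons.

3 unpaired electrons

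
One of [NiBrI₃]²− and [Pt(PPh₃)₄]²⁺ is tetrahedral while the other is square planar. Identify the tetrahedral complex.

For [NiBrI₃]²−: Ligand charges: each bromide is −1; each iodide is −1. With an overall charge of −2 the nickel centre must be in the +2 oxidation state. Nickel is a group-10 element; Ni(II) is therefore d⁸. Bromide and iodide are weak-field ligands. With weak-field ligands the CFSE gain from square planar is small, so a 3d d⁸ ion takes the sterically preferred tetrahedral geometry. → tetrahedral.
For [Pt(PPh₃)₄]²⁺: Ligand charges: triphenylphosphine is neutral. With an overall charge of +2 the platinum centre must be in the +2 oxidation state. Group 10 minus oxidation state 2 gives a d⁸ configuration. A 5d d⁸ ion has a large crystal-field splitting; square planar leaves the high-energy d_{x²−y²} orbital empty and maximises CFSE. → square planar.

[NiBrI₃]²−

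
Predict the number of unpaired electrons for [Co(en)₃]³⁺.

0 unpaired electrons

Ethylenediamine is neutral; balancing the +3 overall charge requires Co(III).
Co sits in group 9, so the d-electron count is 9 − 3 = 6.
Counting donor atoms: 3×ethylenediamine (bidentate) → 6 donors. Coordination number = 6.
The spin state decides the count: Co(III) has an exceptionally large octahedral splitting and is low-spin with essentially every ligand except fluoride.
An octahedral low-spin d⁶ ion is t₂g⁶e_g⁰, giving 0 unpaired electrons.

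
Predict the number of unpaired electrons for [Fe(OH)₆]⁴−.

4 unpaired electrons

Summing ligand charges against the −4 overall charge gives an oxidation state of +2 for iron.
Group 8 minus oxidation state 2 gives a d⁶ configuration.
The spin state decides the count: Hydroxide is a weak-field ligand for a first-row metal, so the complex is high-spin.
An octahedral high-spin d⁶ ion is t₂g⁴e_g², giving 4 unpaired electrons.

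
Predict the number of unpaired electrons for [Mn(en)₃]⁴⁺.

Summing ligand charges against the +4 overall charge gives an oxidation state of +4 for manganese.
Manganese is a group-7 element; Mn(IV) is therefore d³.
Counting donor atoms: 3×ethylenediamine (bidentate) → 6 donors. Coordination number = 6.
In an octahedral field the d³ configuration is t₂g³e_g⁰ (only one arrangement possible), giving 3 unpaired electrons.

3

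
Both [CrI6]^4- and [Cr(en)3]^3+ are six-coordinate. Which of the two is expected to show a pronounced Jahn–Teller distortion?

[CrI6]^4-: Ligand charges: each iodide is −1. With an overall charge of −4 the chromium centre must be in the +2 oxidation state. Group 6 minus oxidation state 2 gives a d⁴ configuration. Iodide is a weak-field ligand for a first-row metal, so the complex is high-spin. The t₂g³e_g¹ (high-spin) configuration has an unevenly filled e_g set; the Jahn–Teller theorem predicts a tetragonal distortion (typically axial elongation) to lift the degeneracy.
[Cr(en)3]^3+: Ethylenediamine is neutral; balancing the +3 overall charge requires Cr(III). Chromium is a group-6 element; Cr(III) is therefore d³. The d³ configuration leaves the e_g set evenly filled (or empty) — no strong Jahn–Teller driving force.

[CrI6]^4-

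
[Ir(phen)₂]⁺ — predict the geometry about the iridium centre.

Ligand charges: 1,10-phenanthroline is neutral. With an overall charge of +1 the iridium centre must be in the +1 oxidation state.
Group 9 minus oxidation state 1 gives a d⁸ configuration.
Counting donor atoms: 2×1,10-phenanthroline (bidentate) → 4 donors. Coordination number = 4.
A 5d d⁸ ion has a large crystal-field splitting; square planar leaves the high-energy d_{x²−y²} orbital empty and maximises CFSE.

square planar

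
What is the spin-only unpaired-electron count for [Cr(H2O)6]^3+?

3

Water is neutral; balancing the +3 overall charge requires Cr(III).
Group 6 minus oxidation state 3 gives a d³ configuration.
In an octahedral field the d³ configuration is t₂g³e_g⁰ (only one arrangement possible), giving 3 unpaired electrons.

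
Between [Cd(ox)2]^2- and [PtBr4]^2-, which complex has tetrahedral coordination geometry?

[Cd(ox)2]^2-

For [Cd(ox)2]^2-: Summing ligand charges against the −2 overall charge gives an oxidation state of +2 for cadmium. Cd sits in group 12, so the d-electron count is 12 − 2 = 10. A d¹⁰ ion has no crystal-field stabilisation preference between square planar and tetrahedral, so four ligands adopt the sterically favoured tetrahedral geometry. → tetrahedral.
For [PtBr4]^2-: Ligand charges: each bromide is −1. With an overall charge of −2 the platinum centre must be in the +2 oxidation state. Pt sits in group 10, so the d-electron count is 10 − 2 = 8. A 5d d⁸ ion has a large crystal-field splitting; square planar leaves the high-energy d_{x²−y²} orbital empty and maximises CFSE. → square planar.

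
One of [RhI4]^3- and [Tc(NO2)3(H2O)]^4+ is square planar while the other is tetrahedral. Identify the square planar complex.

For [RhI4]^3-: Each iodide is −1; balancing the −3 overall charge requires Rh(I). Rh sits in group 9, so the d-electron count is 9 − 1 = 8. A 4d d⁸ ion has a large crystal-field splitting; square planar leaves the high-energy d_{x²−y²} orbital empty and maximises CFSE. → square planar.
For [Tc(NO2)3(H2O)]^4+: Each nitro (N-bound nitrite) is −1; water is neutral; balancing the +4 overall charge requires Tc(VII). Tc sits in group 7, so the d-electron count is 7 − 7 = 0. A d⁰ ion has no crystal-field stabilisation preference between square planar and tetrahedral, so four ligands adopt the sterically favoured tetrahedral geometry. → tetrahedral.

[RhI4]^3-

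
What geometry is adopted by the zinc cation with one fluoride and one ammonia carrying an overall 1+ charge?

Each fluoride is −1; ammonia is neutral; balancing the +1 overall charge requires Zn(II).
Zinc is a group-12 element; Zn(II) is therefore d¹⁰.
With 2 monodentate ligands the coordination number is 2.
A d¹⁰ ion with only two ligands adopts a linear arrangement (sp hybridisation; no CFSE preference).

linear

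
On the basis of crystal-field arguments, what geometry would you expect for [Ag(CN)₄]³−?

tetrahedral

Ligand charges: each cyanide is −1. With an overall charge of −3 the silver centre must be in the +1 oxidation state.
Silver is a group-11 element; Ag(I) is therefore d¹⁰.
With 4 monodentate ligands the coordination number is 4.
A d¹⁰ ion has no crystal-field stabilisation preference between square planar and tetrahedral, so four ligands adopt the sterically favoured tetrahedral geometry.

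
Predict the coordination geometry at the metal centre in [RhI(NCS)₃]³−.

square planar

Ligand charges: each iodide is −1; each isothiocyanate is −1. With an overall charge of −3 the rhodium centre must be in the +1 oxidation state.
Group 9 minus oxidation state 1 gives a d⁸ configuration.
Coordination number: 4.
A 4d d⁸ ion has a large crystal-field splitting; square planar leaves the high-energy d_{x²−y²} orbital empty and maximises CFSE.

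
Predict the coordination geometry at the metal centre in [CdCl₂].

Ligand charges: each chloride is −1. With an overall charge of 0 the cadmium centre must be in the +2 oxidation state.
Cd sits in group 12, so the d-electron count is 12 − 2 = 10.
Coordination number: 2.
A d¹⁰ ion with only two ligands adopts a linear arrangement (sp hybridisation; no CFSE preference).

linear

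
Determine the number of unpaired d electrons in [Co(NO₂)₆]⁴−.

Summing ligand charges against the −4 overall charge gives an oxidation state of +2 for cobalt.
Cobalt is a group-9 element; Co(II) is therefore d⁷.
The spin state decides the count: Nitro (N-bound nitrite) is a strong-field ligand (high in the spectrochemical series) for a first-row metal, so the complex is low-spin.
An octahedral low-spin d⁷ ion is t₂g⁶e_g¹, giving 1 unpaired electron.

1 unpaired electron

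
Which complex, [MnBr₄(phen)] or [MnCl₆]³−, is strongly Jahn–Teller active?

[MnBr₄(phen)]: Ligand charges: each bromide is −1; 1,10-phenanthroline is neutral. With an overall charge of 0 the manganese centre must be in the +4 oxidation state. Group 7 minus oxidation state 4 gives a d³ configuration. The d³ configuration leaves the e_g set evenly filled (or empty) — no strong Jahn–Teller driving force.
[MnCl₆]³−: Summing ligand charges against the −3 overall charge gives an oxidation state of +3 for manganese. Group 7 minus oxidation state 3 gives a d⁴ configuration. Chloride is a weak-field ligand for a first-row metal, so the complex is high-spin. The t₂g³e_g¹ (high-spin) configuration has an unevenly filled e_g set; the Jahn–Teller theorem predicts a tetragonal distortion (typically axial elongation) to lift the degeneracy.

[MnCl₆]³−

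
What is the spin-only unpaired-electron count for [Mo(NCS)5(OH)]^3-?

Each isothiocyanate is −1; each hydroxide is −1; balancing the −3 overall charge requires Mo(III).
Group 6 minus oxidation state 3 gives a d³ configuration.
In an octahedral field the d³ configuration is t₂g³e_g⁰ (only one arrangement possible), giving 3 unpaired electrons.

3 unpaired electrons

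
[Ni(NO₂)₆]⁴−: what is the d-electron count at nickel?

Each nitro (N-bound nitrite) is −1; balancing the −4 overall charge requires Ni(II).
Ni sits in group 10, so the d-electron count is 10 − 2 = 8.

d8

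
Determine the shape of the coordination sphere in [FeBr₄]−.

Summing ligand charges against the −1 overall charge gives an oxidation state of +3 for iron.
Group 8 minus oxidation state 3 gives a d⁵ configuration.
Coordination number: 4.
Bromide is a weak-field ligand.
A high-spin d⁵ ion has zero CFSE in either geometry, so four ligands adopt the sterically favoured tetrahedral geometry.

tetrahedral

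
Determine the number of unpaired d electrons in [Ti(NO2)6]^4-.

Summing ligand charges against the −4 overall charge gives an oxidation state of +2 for titanium.
Group 4 minus oxidation state 2 gives a d² configuration.
In an octahedral field the d² configuration is t₂g²e_g⁰ (only one arrangement possible), giving 2 unpaired electrons.

2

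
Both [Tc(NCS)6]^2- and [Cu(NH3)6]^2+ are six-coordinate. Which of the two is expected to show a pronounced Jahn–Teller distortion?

[Cu(NH3)6]^2+

[Tc(NCS)6]^2-: Each isothiocyanate is −1; balancing the −2 overall charge requires Tc(IV). Technetium is a group-7 element; Tc(IV) is therefore d³. The d³ configuration leaves the e_g set evenly filled (or empty) — no strong Jahn–Teller driving force.
[Cu(NH3)6]^2+: Ligand charges: ammonia is neutral. With an overall charge of +2 the copper centre must be in the +2 oxidation state. Group 11 minus oxidation state 2 gives a d⁹ configuration. The t₂g⁶e_g³ configuration has an unevenly filled e_g set; the Jahn–Teller theorem predicts a tetragonal distortion (typically axial elongation) to lift the degeneracy.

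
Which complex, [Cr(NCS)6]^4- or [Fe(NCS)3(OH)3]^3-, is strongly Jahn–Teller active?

[Cr(NCS)6]^4-

[Cr(NCS)6]^4-: Ligand charges: each isothiocyanate is −1. With an overall charge of −4 the chromium centre must be in the +2 oxidation state. Cr sits in group 6, so the d-electron count is 6 − 2 = 4. Isothiocyanate is a weak-field ligand for a first-row metal, so the complex is high-spin. The t₂g³e_g¹ (high-spin) configuration has an unevenly filled e_g set; the Jahn–Teller theorem predicts a tetragonal distortion (typically axial elongation) to lift the degeneracy.
[Fe(NCS)3(OH)3]^3-: Summing ligand charges against the −3 overall charge gives an oxidation state of +3 for iron. Fe sits in group 8, so the d-electron count is 8 − 3 = 5. Hydroxide and isothiocyanate are weak-field ligands for a first-row metal, so the complex is high-spin. The d⁵ configuration leaves the e_g set evenly filled (or empty) — no strong Jahn–Teller driving force.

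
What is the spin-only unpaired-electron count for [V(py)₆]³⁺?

2

Summing ligand charges against the +3 overall charge gives an oxidation state of +3 for vanadium.
Group 5 minus oxidation state 3 gives a d² configuration.
In an octahedral field the d² configuration is t₂g²e_g⁰ (only one arrangement possible), giving 2 unpaired electrons.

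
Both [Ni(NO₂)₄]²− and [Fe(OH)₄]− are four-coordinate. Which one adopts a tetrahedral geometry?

[Fe(OH)₄]−

For [Ni(NO₂)₄]²−: Each nitro (N-bound nitrite) is −1; balancing the −2 overall charge requires Ni(II). Nickel is a group-10 element; Ni(II) is therefore d⁸. Nitro (N-bound nitrite) is a strong-field ligand (high in the spectrochemical series). A 3d d⁸ ion with strong-field ligands gains enough CFSE to favour square planar over tetrahedral. → square planar.
For [Fe(OH)₄]−: Each hydroxide is −1; balancing the −1 overall charge requires Fe(III). Fe sits in group 8, so the d-electron count is 8 − 3 = 5. A high-spin d⁵ ion has zero CFSE in either geometry, so four ligands adopt the sterically favoured tetrahedral geometry. → tetrahedral.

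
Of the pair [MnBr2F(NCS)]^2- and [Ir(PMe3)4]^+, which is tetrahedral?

For [MnBr2F(NCS)]^2-: Each bromide is −1; each fluoride is −1; each isothiocyanate is −1; balancing the −2 overall charge requires Mn(II). Mn sits in group 7, so the d-electron count is 7 − 2 = 5. A high-spin d⁵ ion has zero CFSE in either geometry, so four ligands adopt the sterically favoured tetrahedral geometry. → tetrahedral.
For [Ir(PMe3)4]^+: Trimethylphosphine is neutral; balancing the +1 overall charge requires Ir(I). Group 9 minus oxidation state 1 gives a d⁸ configuration. A 5d d⁸ ion has a large crystal-field splitting; square planar leaves the high-energy d_{x²−y²} orbital empty and maximises CFSE. → square planar.

[MnBr2F(NCS)]^2-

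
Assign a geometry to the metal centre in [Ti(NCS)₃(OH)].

Ligand charges: each isothiocyanate is −1; each hydroxide is −1. With an overall charge of 0 the titanium centre must be in the +4 oxidation state.
Group 4 minus oxidation state 4 gives a d⁰ configuration.
Coordination number: 4.
A d⁰ ion has no crystal-field stabilisation preference between square planar and tetrahedral, so four ligands adopt the sterically favoured tetrahedral geometry.

tetrahedral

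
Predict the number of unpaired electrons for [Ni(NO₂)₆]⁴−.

2

Ligand charges: each nitro (N-bound nitrite) is −1. With an overall charge of −4 the nickel centre must be in the +2 oxidation state.
Group 10 minus oxidation state 2 gives a d⁸ configuration.
In an octahedral field the d⁸ configuration is t₂g⁶e_g² (only one arrangement possible), giving 2 unpaired electrons.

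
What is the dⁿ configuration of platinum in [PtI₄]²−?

Each iodide is −1; balancing the −2 overall charge requires Pt(II).
Pt sits in group 10, so the d-electron count is 10 − 2 = 8.

d⁸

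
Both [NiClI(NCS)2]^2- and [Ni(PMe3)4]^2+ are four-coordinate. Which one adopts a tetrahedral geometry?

[NiClI(NCS)2]^2-

For [NiClI(NCS)2]^2-: Each chloride is −1; each iodide is −1; each isothiocyanate is −1; balancing the −2 overall charge requires Ni(II). Nickel is a group-10 element; Ni(II) is therefore d⁸. Chloride, iodide, and isothiocyanate are weak-field ligands. With weak-field ligands the CFSE gain from square planar is small, so a 3d d⁸ ion takes the sterically preferred tetrahedral geometry. → tetrahedral.
For [Ni(PMe3)4]^2+: Ligand charges: trimethylphosphine is neutral. With an overall charge of +2 the nickel centre must be in the +2 oxidation state. Ni sits in group 10, so the d-electron count is 10 − 2 = 8. Trimethylphosphine is a strong-field ligand (high in the spectrochemical series). A 3d d⁸ ion with strong-field ligands gains enough CFSE to favour square planar over tetrahedral. → square planar.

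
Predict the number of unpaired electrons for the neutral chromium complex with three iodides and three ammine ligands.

Summing ligand charges against the 0 overall charge gives an oxidation state of +3 for chromium.
Group 6 minus oxidation state 3 gives a d³ configuration.
In an octahedral field the d³ configuration is t₂g³e_g⁰ (only one arrangement possible), giving 3 unpaired electrons.

3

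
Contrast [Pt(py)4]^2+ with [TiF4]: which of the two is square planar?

[Pt(py)4]^2+

For [Pt(py)4]^2+: Summing ligand charges against the +2 overall charge gives an oxidation state of +2 for platinum. Pt sits in group 10, so the d-electron count is 10 − 2 = 8. A 5d d⁸ ion has a large crystal-field splitting; square planar leaves the high-energy d_{x²−y²} orbital empty and maximises CFSE. → square planar.
For [TiF4]: Summing ligand charges against the 0 overall charge gives an oxidation state of +4 for titanium. Group 4 minus oxidation state 4 gives a d⁰ configuration. A d⁰ ion has no crystal-field stabilisation preference between square planar and tetrahedral, so four ligands adopt the sterically favoured tetrahedral geometry. → tetrahedral.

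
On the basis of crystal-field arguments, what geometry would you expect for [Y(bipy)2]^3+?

tetrahedral

Summing ligand charges against the +3 overall charge gives an oxidation state of +3 for yttrium.
Yttrium is a group-3 element; Y(III) is therefore d⁰.
Counting donor atoms: 2×2,2′-bipyridine (bidentate) → 4 donors. Coordination number = 4.
A d⁰ ion has no crystal-field stabilisation preference between square planar and tetrahedral, so four ligands adopt the sterically favoured tetrahedral geometry.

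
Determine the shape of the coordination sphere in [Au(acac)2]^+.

Summing ligand charges against the +1 overall charge gives an oxidation state of +3 for gold.
Au sits in group 11, so the d-electron count is 11 − 3 = 8.
Counting donor atoms: 2×acetylacetonate (bidentate) → 4 donors. Coordination number = 4.
A 5d d⁸ ion has a large crystal-field splitting; square planar leaves the high-energy d_{x²−y²} orbital empty and maximises CFSE.

square planar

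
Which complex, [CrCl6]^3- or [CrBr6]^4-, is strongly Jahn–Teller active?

[CrBr6]^4-

[CrCl6]^3-: Each chloride is −1; balancing the −3 overall charge requires Cr(III). Cr sits in group 6, so the d-electron count is 6 − 3 = 3. The d³ configuration leaves the e_g set evenly filled (or empty) — no strong Jahn–Teller driving force.
[CrBr6]^4-: Summing ligand charges against the −4 overall charge gives an oxidation state of +2 for chromium. Group 6 minus oxidation state 2 gives a d⁴ configuration. Bromide is a weak-field ligand for a first-row metal, so the complex is high-spin. The t₂g³e_g¹ (high-spin) configuration has an unevenly filled e_g set; the Jahn–Teller theorem predicts a tetragonal distortion (typically axial elongation) to lift the degeneracy.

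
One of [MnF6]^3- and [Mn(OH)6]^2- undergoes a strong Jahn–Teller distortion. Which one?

[MnF6]^3-

[MnF6]^3-: Each fluoride is −1; balancing the −3 overall charge requires Mn(III). Group 7 minus oxidation state 3 gives a d⁴ configuration. Fluoride is a weak-field ligand for a first-row metal, so the complex is high-spin. The t₂g³e_g¹ (high-spin) configuration has an unevenly filled e_g set; the Jahn–Teller theorem predicts a tetragonal distortion (typically axial elongation) to lift the degeneracy.
[Mn(OH)6]^2-: Each hydroxide is −1; balancing the −2 overall charge requires Mn(IV). Group 7 minus oxidation state 4 gives a d³ configuration. The d³ configuration leaves the e_g set evenly filled (or empty) — no strong Jahn–Teller driving force.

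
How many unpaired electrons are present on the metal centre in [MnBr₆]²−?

3 unpaired electrons

Each bromide is −1; balancing the −2 overall charge requires Mn(IV).
Group 7 minus oxidation state 4 gives a d³ configuration.
In an octahedral field the d³ configuration is t₂g³e_g⁰ (only one arrangement possible), giving 3 unpaired electrons.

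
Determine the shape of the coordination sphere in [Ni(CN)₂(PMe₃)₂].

square planar

Summing ligand charges against the 0 overall charge gives an oxidation state of +2 for nickel.
Group 10 minus oxidation state 2 gives a d⁸ configuration.
With 4 monodentate ligands the coordination number is 4.
Cyanide and trimethylphosphine are strong-field ligands (high in the spectrochemical series).
A 3d d⁸ ion with strong-field ligands gains enough CFSE to favour square planar over tetrahedral.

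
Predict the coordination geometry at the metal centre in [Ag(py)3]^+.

trigonal planar

Summing ligand charges against the +1 overall charge gives an oxidation state of +1 for silver.
Group 11 minus oxidation state 1 gives a d¹⁰ configuration.
Coordination number: 3.
Three ligands around a d¹⁰ centre minimise repulsion in a trigonal-planar arrangement.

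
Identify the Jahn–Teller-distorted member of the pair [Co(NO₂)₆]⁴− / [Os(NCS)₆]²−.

[Co(NO₂)₆]⁴−: Each nitro (N-bound nitrite) is −1; balancing the −4 overall charge requires Co(II). Group 9 minus oxidation state 2 gives a d⁷ configuration. Nitro (N-bound nitrite) is a strong-field ligand (high in the spectrochemical series) for a first-row metal, so the complex is low-spin. The t₂g⁶e_g¹ (low-spin) configuration has an unevenly filled e_g set; the Jahn–Teller theorem predicts a tetragonal distortion (typically axial elongation) to lift the degeneracy.
[Os(NCS)₆]²−: Summing ligand charges against the −2 overall charge gives an oxidation state of +4 for osmium. Os sits in group 8, so the d-electron count is 8 − 4 = 4. A 5d ion has a large Δₒ and is invariably low-spin. The d⁴ configuration leaves the e_g set evenly filled (or empty) — no strong Jahn–Teller driving force.

[Co(NO₂)₆]⁴−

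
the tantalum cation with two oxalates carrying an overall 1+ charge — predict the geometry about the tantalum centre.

tetrahedral

Summing ligand charges against the +1 overall charge gives an oxidation state of +5 for tantalum.
Group 5 minus oxidation state 5 gives a d⁰ configuration.
Counting donor atoms: 2×oxalate (bidentate) → 4 donors. Coordination number = 4.
A d⁰ ion has no crystal-field stabilisation preference between square planar and tetrahedral, so four ligands adopt the sterically favoured tetrahedral geometry.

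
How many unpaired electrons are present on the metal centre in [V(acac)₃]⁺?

1 unpaired electron

Each acetylacetonate is −1; balancing the +1 overall charge requires V(IV).
Vanadium is a group-5 element; V(IV) is therefore d¹.
Counting donor atoms: 3×acetylacetonate (bidentate) → 6 donors. Coordination number = 6.
In an octahedral field the d¹ configuration is t₂g¹e_g⁰ (only one arrangement possible), giving 1 unpaired electron.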